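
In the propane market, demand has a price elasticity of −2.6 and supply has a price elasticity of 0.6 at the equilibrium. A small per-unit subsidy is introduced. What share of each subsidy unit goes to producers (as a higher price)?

Producer share = 0.8125

For a small subsidy around the equilibrium, the benefit split depends on the relative slopes, which at a point are proportional to the elasticities.
Buyer share = εs/(εs + |εd|) = 0.6/(0.6 + 2.6) = 0.1875; seller share = |εd|/(εs + |εd|) = 0.8125.
So producers capture 0.8125 of the subsidy.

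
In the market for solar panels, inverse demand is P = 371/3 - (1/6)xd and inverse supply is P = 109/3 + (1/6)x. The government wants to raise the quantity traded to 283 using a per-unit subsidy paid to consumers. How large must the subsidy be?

At x = 283, from the demand curve buyers pay Pb = 371/3 − (1/6)·283 = 76.5; from the supply curve sellers need Ps = 109/3 + (1/6)·283 = 83.5.
The subsidy must fill the gap: s = Ps − Pb = 83.5 − 76.5 = 7.

Required subsidy s = 7 per unit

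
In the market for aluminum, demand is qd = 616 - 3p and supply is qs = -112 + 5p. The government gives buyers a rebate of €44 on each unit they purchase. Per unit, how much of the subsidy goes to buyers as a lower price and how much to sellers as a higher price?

Pre-subsidy: 616 - 3p = -112 + 5p gives p* = 91, q* = 343.
With the rebate, buyers effectively pay pb = ps − 44, where ps is the price sellers receive.
Demand in terms of ps becomes qd = 616 − 3(ps − 44) = 748 - 3ps. Setting this equal to supply: 748 - 3ps = -112 + 5ps, so ps = 107.5.
Buyers pay pb = 107.5 − 44 = 63.5; q' = -112 + 5·107.5 = 425.5.
Buyers' price falls by p* − pb = 91 − 63.5 = 27.5; sellers' price rises by ps − p* = 107.5 − 91 = 16.5.

Buyers gain €27.5 per unit; sellers gain €16.5 per unit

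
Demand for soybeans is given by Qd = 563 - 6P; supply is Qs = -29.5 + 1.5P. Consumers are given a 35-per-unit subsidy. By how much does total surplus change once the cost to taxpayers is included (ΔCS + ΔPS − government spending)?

Net change in total surplus = -735

Pre-subsidy: 563 - 6P = -29.5 + 1.5P gives P* = 79, Q* = 89.
With the rebate, buyers effectively pay Pb = Ps − 35, where Ps is the price sellers receive.
Demand in terms of Ps becomes Qd = 563 − 6(Ps − 35) = 773 - 6Ps. Setting this equal to supply: 773 - 6Ps = -29.5 + 1.5Ps, so Ps = 107.
Buyers pay Pb = 107 − 35 = 72; Q' = -29.5 + 1.5·107 = 131.
ΔCS = ½(89 + 131)(79 − 72) = 770; ΔPS = ½(89 + 131)(107 − 79) = 3080.
Government spending = 35 × 131 = 4585.
Net change = 770 + 3080 − 4585 = -735. The loss equals the DWL triangle ½·35·42.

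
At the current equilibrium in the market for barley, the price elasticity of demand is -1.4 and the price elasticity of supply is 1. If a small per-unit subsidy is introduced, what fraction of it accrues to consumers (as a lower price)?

Consumer share = 5/12

For a small subsidy around the equilibrium, the benefit split depends on the relative slopes, which at a point are proportional to the elasticities.
Buyer share = εs/(εs + |εd|) = 1/(1 + 1.4) = 5/12; seller share = |εd|/(εs + |εd|) = 7/12.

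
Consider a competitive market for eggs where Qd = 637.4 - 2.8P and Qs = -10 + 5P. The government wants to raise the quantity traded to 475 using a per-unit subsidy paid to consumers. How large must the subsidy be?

At Q = 475, invert demand for the buyer price: Pb = (637.4 − 475)/2.8 = 58; invert supply for the seller price: Ps = (475 − (-10))/5 = 97.
The subsidy must fill the gap: s = Ps − Pb = 97 − 58 = 39.

Required subsidy s = 39 per unit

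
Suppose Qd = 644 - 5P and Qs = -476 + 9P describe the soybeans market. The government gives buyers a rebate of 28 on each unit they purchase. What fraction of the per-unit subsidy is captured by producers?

Pre-subsidy: 644 - 5P = -476 + 9P gives P* = 80, Q* = 244.
With the rebate, buyers effectively pay Pb = Ps − 28, where Ps is the price sellers receive.
Demand in terms of Ps becomes Qd = 644 − 5(Ps − 28) = 784 - 5Ps. Setting this equal to supply: 784 - 5Ps = -476 + 9Ps, so Ps = 90.
Buyers pay Pb = 90 − 28 = 62; Q' = -476 + 9·90 = 334.
Buyers' price falls by P* − Pb = 80 − 62 = 18; sellers' price rises by Ps − P* = 90 − 80 = 10.
So producers capture 10/28 = 5/14 of each unit of subsidy.

Producer share = 5/14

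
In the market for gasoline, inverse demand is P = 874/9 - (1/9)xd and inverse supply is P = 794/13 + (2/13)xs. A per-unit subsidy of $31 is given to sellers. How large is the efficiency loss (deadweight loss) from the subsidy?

Pre-subsidy: 874/9 - (1/9)x = 794/13 + (2/13)x gives x* = 136 and P* = 82.
With the subsidy, sellers receive Ps = Pb + 31 for each unit, where Pb is the price buyers pay.
On the curves, Pb = 874/9 - (1/9)x and Ps = 794/13 + (2/13)x; the wedge Ps − Pb = 31 gives 794/13 + (2/13)x − (874/9 - (1/9)x) = 31, so x' = 253.
Then Pb = 874/9 − (1/9)·253 = 69 and Ps = 794/13 + (2/13)·253 = 100.
The subsidy expands output by 253 − 136 = 117 past the efficient level; on those units the gap between marginal cost and willingness to pay runs from 0 up to 31.
DWL = ½ × 31 × 117 = 1813.5.

Deadweight loss = $1813.5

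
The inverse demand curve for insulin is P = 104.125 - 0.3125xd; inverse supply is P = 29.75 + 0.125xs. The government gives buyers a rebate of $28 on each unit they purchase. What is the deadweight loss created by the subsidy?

Deadweight loss = $896

Pre-subsidy: 104.125 - 0.3125x = 29.75 + 0.125x gives x* = 170 and P* = 51.
With the rebate, buyers effectively pay Pb = Ps − 28, where Ps is the price sellers receive.
On the curves, Pb = 104.125 - 0.3125x and Ps = 29.75 + 0.125x; the wedge Ps − Pb = 28 gives 29.75 + 0.125x − (104.125 - 0.3125x) = 28, so x' = 234.
Then Pb = 104.125 − 0.3125·234 = 31 and Ps = 29.75 + 0.125·234 = 59.
The subsidy expands output by 234 − 170 = 64 past the efficient level; on those units the gap between marginal cost and willingness to pay runs from 0 up to 28.
DWL = ½ × 28 × 64 = 896.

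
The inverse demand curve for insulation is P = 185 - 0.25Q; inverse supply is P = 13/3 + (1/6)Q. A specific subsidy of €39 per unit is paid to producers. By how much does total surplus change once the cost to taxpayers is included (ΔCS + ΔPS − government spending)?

Net change in total surplus = -€1825.2

Pre-subsidy: 185 - 0.25Q = 13/3 + (1/6)Q gives Q* = 433.6 and P* = 76.6.
With the subsidy, sellers receive Ps = Pb + 39 for each unit, where Pb is the price buyers pay.
On the curves, Pb = 185 - 0.25Q and Ps = 13/3 + (1/6)Q; the wedge Ps − Pb = 39 gives 13/3 + (1/6)Q − (185 - 0.25Q) = 39, so Q' = 527.2.
Then Pb = 185 − 0.25·527.2 = 53.2 and Ps = 13/3 + (1/6)·527.2 = 92.2.
ΔCS = ½(433.6 + 527.2)(76.6 − 53.2) = 11241.36; ΔPS = ½(433.6 + 527.2)(92.2 − 76.6) = 7494.24.
Government spending = 39 × 527.2 = 20560.8.
Net change = 11241.36 + 7494.24 − 20560.8 = -1825.2. The loss equals the DWL triangle ½·39·93.6.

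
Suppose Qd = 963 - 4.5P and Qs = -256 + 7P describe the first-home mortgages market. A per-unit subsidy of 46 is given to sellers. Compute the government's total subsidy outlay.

Government cost = 28152

Pre-subsidy: 963 - 4.5P = -256 + 7P gives P* = 106, Q* = 486.
With the subsidy, sellers receive Ps = Pb + 46 for each unit, where Pb is the price buyers pay.
Supply in terms of Pb becomes Qs = -256 + 7(Pb + 46) = 66 + 7Pb. Setting this equal to demand: 963 - 4.5Pb = 66 + 7Pb, so Pb = 78.
Sellers receive Ps = 78 + 46 = 124; Q' = 963 − 4.5·78 = 612.
Government outlay = subsidy × quantity = 46 × 612 = 28152.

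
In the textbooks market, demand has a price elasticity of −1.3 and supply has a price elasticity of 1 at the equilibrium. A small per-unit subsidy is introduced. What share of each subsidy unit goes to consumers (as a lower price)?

Consumer share = 10/23

For a small subsidy around the equilibrium, the benefit split depends on the relative slopes, which at a point are proportional to the elasticities.
Buyer share = εs/(εs + |εd|) = 1/(1 + 1.3) = 10/23; seller share = |εd|/(εs + |εd|) = 13/23.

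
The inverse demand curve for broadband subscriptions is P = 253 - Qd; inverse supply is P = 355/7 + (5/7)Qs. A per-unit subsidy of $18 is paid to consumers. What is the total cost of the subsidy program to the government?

Government cost = $2313

Pre-subsidy: 253 - Q = 355/7 + (5/7)Q gives Q* = 118 and P* = 135.
With the rebate, buyers effectively pay Pb = Ps − 18, where Ps is the price sellers receive.
On the curves, Pb = 253 - Q and Ps = 355/7 + (5/7)Q; the wedge Ps − Pb = 18 gives 355/7 + (5/7)Q − (253 - Q) = 18, so Q' = 128.5.
Then Pb = 253 − 1·128.5 = 124.5 and Ps = 355/7 + (5/7)·128.5 = 142.5.
Government outlay = subsidy × quantity = 18 × 128.5 = 2313.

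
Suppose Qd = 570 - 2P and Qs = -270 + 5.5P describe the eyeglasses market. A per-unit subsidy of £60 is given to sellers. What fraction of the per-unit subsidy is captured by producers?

Producer share = 4/15

Pre-subsidy: 570 - 2P = -270 + 5.5P gives P* = 112, Q* = 346.
With the subsidy, sellers receive Ps = Pb + 60 for each unit, where Pb is the price buyers pay.
Supply in terms of Pb becomes Qs = -270 + 5.5(Pb + 60) = 60 + 5.5Pb. Setting this equal to demand: 570 - 2Pb = 60 + 5.5Pb, so Pb = 68.
Sellers receive Ps = 68 + 60 = 128; Q' = 570 − 2·68 = 434.
Buyers' price falls by P* − Pb = 112 − 68 = 44; sellers' price rises by Ps − P* = 128 − 112 = 16.
So producers capture 16/60 = 4/15 of each unit of subsidy.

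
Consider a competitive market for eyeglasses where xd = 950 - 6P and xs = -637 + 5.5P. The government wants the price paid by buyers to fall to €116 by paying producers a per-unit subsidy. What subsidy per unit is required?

At a buyer price of 116, quantity demanded is 950 − 6·116 = 254.
Sellers supply 254 only when they receive Ps with -637 + 5.5·Ps = 254, i.e. Ps = 162.
s = Ps − Pb = 162 − 116 = 46.

Required subsidy s = €46 per unit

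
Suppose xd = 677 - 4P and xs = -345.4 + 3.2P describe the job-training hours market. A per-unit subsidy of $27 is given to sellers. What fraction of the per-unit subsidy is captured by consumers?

Consumer share = 4/9

Pre-subsidy: 677 - 4P = -345.4 + 3.2P gives P* = 142, x* = 109.
With the subsidy, sellers receive Ps = Pb + 27 for each unit, where Pb is the price buyers pay.
Supply in terms of Pb becomes xs = -345.4 + 3.2(Pb + 27) = -259 + 3.2Pb. Setting this equal to demand: 677 - 4Pb = -259 + 3.2Pb, so Pb = 130.
Sellers receive Ps = 130 + 27 = 157; x' = 677 − 4·130 = 157.
Buyers' price falls by P* − Pb = 142 − 130 = 12; sellers' price rises by Ps − P* = 157 − 142 = 15.
So consumers capture 12/27 = 4/9 of each unit of subsidy.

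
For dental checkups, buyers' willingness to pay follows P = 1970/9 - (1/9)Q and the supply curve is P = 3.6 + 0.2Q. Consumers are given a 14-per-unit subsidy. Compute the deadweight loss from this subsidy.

Pre-subsidy: 1970/9 - (1/9)Q = 3.6 + 0.2Q gives Q* = 692 and P* = 142.
With the rebate, buyers effectively pay Pb = Ps − 14, where Ps is the price sellers receive.
On the curves, Pb = 1970/9 - (1/9)Q and Ps = 3.6 + 0.2Q; the wedge Ps − Pb = 14 gives 3.6 + 0.2Q − (1970/9 - (1/9)Q) = 14, so Q' = 737.
Then Pb = 1970/9 − (1/9)·737 = 137 and Ps = 3.6 + 0.2·737 = 151.
The subsidy expands output by 737 − 692 = 45 past the efficient level; on those units the gap between marginal cost and willingness to pay runs from 0 up to 14.
DWL = ½ × 14 × 45 = 315.

Deadweight loss = 315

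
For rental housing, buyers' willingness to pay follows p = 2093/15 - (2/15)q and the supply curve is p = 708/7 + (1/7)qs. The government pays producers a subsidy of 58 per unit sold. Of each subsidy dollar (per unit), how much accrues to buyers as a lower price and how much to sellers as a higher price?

Buyers gain 28 per unit; sellers gain 30 per unit

Pre-subsidy: 2093/15 - (2/15)q = 708/7 + (1/7)q gives q* = 139 and p* = 121.
With the subsidy, sellers receive ps = pb + 58 for each unit, where pb is the price buyers pay.
On the curves, pb = 2093/15 - (2/15)q and ps = 708/7 + (1/7)q; the wedge ps − pb = 58 gives 708/7 + (1/7)q − (2093/15 - (2/15)q) = 58, so q' = 349.
Then pb = 2093/15 − (2/15)·349 = 93 and ps = 708/7 + (1/7)·349 = 151.
Buyers' price falls by p* − pb = 121 − 93 = 28; sellers' price rises by ps − p* = 151 − 121 = 30.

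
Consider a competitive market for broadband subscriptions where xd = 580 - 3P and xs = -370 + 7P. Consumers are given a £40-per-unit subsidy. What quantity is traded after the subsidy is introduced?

x' = 379

Pre-subsidy: 580 - 3P = -370 + 7P gives P* = 95, x* = 295.
With the rebate, buyers effectively pay Pb = Ps − 40, where Ps is the price sellers receive.
Demand in terms of Ps becomes xd = 580 − 3(Ps − 40) = 700 - 3Ps. Setting this equal to supply: 700 - 3Ps = -370 + 7Ps, so Ps = 107.
Buyers pay Pb = 107 − 40 = 67; x' = -370 + 7·107 = 379.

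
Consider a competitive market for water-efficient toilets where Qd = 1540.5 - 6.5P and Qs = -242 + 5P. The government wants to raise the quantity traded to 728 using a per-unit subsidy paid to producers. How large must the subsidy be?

At Q = 728, invert demand for the buyer price: Pb = (1540.5 − 728)/6.5 = 125; invert supply for the seller price: Ps = (728 − (-242))/5 = 194.
The subsidy must fill the gap: s = Ps − Pb = 194 − 125 = 69.

Required subsidy s = 69 per unit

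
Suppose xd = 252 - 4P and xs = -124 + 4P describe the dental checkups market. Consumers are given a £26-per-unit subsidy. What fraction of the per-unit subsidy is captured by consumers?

Consumer share = 0.5

Pre-subsidy: 252 - 4P = -124 + 4P gives P* = 47, x* = 64.
With the rebate, buyers effectively pay Pb = Ps − 26, where Ps is the price sellers receive.
Demand in terms of Ps becomes xd = 252 − 4(Ps − 26) = 356 - 4Ps. Setting this equal to supply: 356 - 4Ps = -124 + 4Ps, so Ps = 60.
Buyers pay Pb = 60 − 26 = 34; x' = -124 + 4·60 = 116.
Buyers' price falls by P* − Pb = 47 − 34 = 13; sellers' price rises by Ps − P* = 60 − 47 = 13.
So consumers capture 13/26 = 0.5 of each unit of subsidy.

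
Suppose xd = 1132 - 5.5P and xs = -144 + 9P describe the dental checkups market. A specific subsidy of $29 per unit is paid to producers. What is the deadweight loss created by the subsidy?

Deadweight loss = $1435.5

Pre-subsidy: 1132 - 5.5P = -144 + 9P gives P* = 88, x* = 648.
With the subsidy, sellers receive Ps = Pb + 29 for each unit, where Pb is the price buyers pay.
Supply in terms of Pb becomes xs = -144 + 9(Pb + 29) = 117 + 9Pb. Setting this equal to demand: 1132 - 5.5Pb = 117 + 9Pb, so Pb = 70.
Sellers receive Ps = 70 + 29 = 99; x' = 1132 − 5.5·70 = 747.
The subsidy expands output by 747 − 648 = 99 past the efficient level; on those units the gap between marginal cost and willingness to pay runs from 0 up to 29.
DWL = ½ × 29 × 99 = 1435.5.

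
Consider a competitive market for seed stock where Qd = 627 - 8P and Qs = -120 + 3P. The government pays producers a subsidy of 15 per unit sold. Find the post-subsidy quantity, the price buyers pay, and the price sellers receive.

Pre-subsidy: 627 - 8P = -120 + 3P gives P* = 747/11, Q* = 921/11.
With the subsidy, sellers receive Ps = Pb + 15 for each unit, where Pb is the price buyers pay.
Supply in terms of Pb becomes Qs = -120 + 3(Pb + 15) = -75 + 3Pb. Setting this equal to demand: 627 - 8Pb = -75 + 3Pb, so Pb = 702/11.
Sellers receive Ps = 702/11 + 15 = 867/11; Q' = 627 − 8·(702/11) = 1281/11.

Q' = 1281/11; buyers pay 702/11; sellers receive 867/11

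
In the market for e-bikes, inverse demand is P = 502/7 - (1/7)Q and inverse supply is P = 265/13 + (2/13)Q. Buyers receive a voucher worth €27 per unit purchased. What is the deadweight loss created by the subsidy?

Pre-subsidy: 502/7 - (1/7)Q = 265/13 + (2/13)Q gives Q* = 173 and P* = 47.
With the rebate, buyers effectively pay Pb = Ps − 27, where Ps is the price sellers receive.
On the curves, Pb = 502/7 - (1/7)Q and Ps = 265/13 + (2/13)Q; the wedge Ps − Pb = 27 gives 265/13 + (2/13)Q − (502/7 - (1/7)Q) = 27, so Q' = 264.
Then Pb = 502/7 − (1/7)·264 = 34 and Ps = 265/13 + (2/13)·264 = 61.
The subsidy expands output by 264 − 173 = 91 past the efficient level; on those units the gap between marginal cost and willingness to pay runs from 0 up to 27.
DWL = ½ × 27 × 91 = 1228.5.

Deadweight loss = €1228.5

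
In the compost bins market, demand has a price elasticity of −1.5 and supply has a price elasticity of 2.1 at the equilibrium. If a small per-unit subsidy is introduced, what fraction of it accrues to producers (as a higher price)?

Producer share = 5/12

For a small subsidy around the equilibrium, the benefit split depends on the relative slopes, which at a point are proportional to the elasticities.
Buyer share = εs/(εs + |εd|) = 2.1/(2.1 + 1.5) = 7/12; seller share = |εd|/(εs + |εd|) = 5/12.
So producers capture 5/12 of the subsidy.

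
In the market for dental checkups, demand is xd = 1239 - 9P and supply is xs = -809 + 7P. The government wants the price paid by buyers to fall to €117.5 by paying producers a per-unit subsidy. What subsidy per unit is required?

At a buyer price of 117.5, quantity demanded is 1239 − 9·117.5 = 181.5.
Sellers supply 181.5 only when they receive Ps with -809 + 7·Ps = 181.5, i.e. Ps = 141.5.
s = Ps − Pb = 141.5 − 117.5 = 24.

Required subsidy s = €24 per unit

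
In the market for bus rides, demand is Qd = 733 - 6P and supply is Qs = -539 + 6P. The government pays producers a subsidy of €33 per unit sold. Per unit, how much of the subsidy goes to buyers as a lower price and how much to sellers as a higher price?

Buyers gain €16.5 per unit; sellers gain €16.5 per unit

Pre-subsidy: 733 - 6P = -539 + 6P gives P* = 106, Q* = 97.
With the subsidy, sellers receive Ps = Pb + 33 for each unit, where Pb is the price buyers pay.
Supply in terms of Pb becomes Qs = -539 + 6(Pb + 33) = -341 + 6Pb. Setting this equal to demand: 733 - 6Pb = -341 + 6Pb, so Pb = 89.5.
Sellers receive Ps = 89.5 + 33 = 122.5; Q' = 733 − 6·89.5 = 196.
Buyers' price falls by P* − Pb = 106 − 89.5 = 16.5; sellers' price rises by Ps − P* = 122.5 − 106 = 16.5.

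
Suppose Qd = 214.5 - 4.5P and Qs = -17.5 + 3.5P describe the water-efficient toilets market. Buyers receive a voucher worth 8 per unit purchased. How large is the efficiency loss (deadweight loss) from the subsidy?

Deadweight loss = 63

Pre-subsidy: 214.5 - 4.5P = -17.5 + 3.5P gives P* = 29, Q* = 84.
With the rebate, buyers effectively pay Pb = Ps − 8, where Ps is the price sellers receive.
Demand in terms of Ps becomes Qd = 214.5 − 4.5(Ps − 8) = 250.5 - 4.5Ps. Setting this equal to supply: 250.5 - 4.5Ps = -17.5 + 3.5Ps, so Ps = 33.5.
Buyers pay Pb = 33.5 − 8 = 25.5; Q' = -17.5 + 3.5·33.5 = 99.75.
The subsidy expands output by 99.75 − 84 = 15.75 past the efficient level; on those units the gap between marginal cost and willingness to pay runs from 0 up to 8.
DWL = ½ × 8 × 15.75 = 63.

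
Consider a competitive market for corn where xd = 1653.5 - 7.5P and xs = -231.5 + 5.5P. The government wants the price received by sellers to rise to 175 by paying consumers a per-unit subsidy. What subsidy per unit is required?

Required subsidy s = 52 per unit

At a seller price of 175, quantity supplied is -231.5 + 5.5·175 = 731.
Buyers absorb 731 only when they pay Pb with 1653.5 − 7.5·Pb = 731, i.e. Pb = 123.
s = Ps − Pb = 175 − 123 = 52.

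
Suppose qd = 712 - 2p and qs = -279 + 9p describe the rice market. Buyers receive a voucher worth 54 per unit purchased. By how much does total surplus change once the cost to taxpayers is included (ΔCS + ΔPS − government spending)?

Pre-subsidy: 712 - 2p = -279 + 9p gives p* = 991/11, q* = 5850/11.
With the rebate, buyers effectively pay pb = ps − 54, where ps is the price sellers receive.
Demand in terms of ps becomes qd = 712 − 2(ps − 54) = 820 - 2ps. Setting this equal to supply: 820 - 2ps = -279 + 9ps, so ps = 1099/11.
Buyers pay pb = 1099/11 − 54 = 505/11; q' = -279 + 9·(1099/11) = 6822/11.
ΔCS = ½(5850/11 + 6822/11)(991/11 − 505/11) = 279936/11; ΔPS = ½(5850/11 + 6822/11)(1099/11 − 991/11) = 62208/11.
Government spending = 54 × 6822/11 = 368388/11.
Net change = 279936/11 + 62208/11 − 368388/11 = -26244/11. The loss equals the DWL triangle ½·54·972/11.

Net change in total surplus = -26244/11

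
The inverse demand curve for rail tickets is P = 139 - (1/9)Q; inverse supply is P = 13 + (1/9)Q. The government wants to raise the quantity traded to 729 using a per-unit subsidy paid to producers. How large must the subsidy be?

At Q = 729, from the demand curve buyers pay Pb = 139 − (1/9)·729 = 58; from the supply curve sellers need Ps = 13 + (1/9)·729 = 94.
The subsidy must fill the gap: s = Ps − Pb = 94 − 58 = 36.

Required subsidy s = 36 per unit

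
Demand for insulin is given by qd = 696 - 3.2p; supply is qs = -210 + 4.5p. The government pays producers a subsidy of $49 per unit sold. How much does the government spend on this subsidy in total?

Pre-subsidy: 696 - 3.2p = -210 + 4.5p gives p* = 9060/77, q* = 24600/77.
With the subsidy, sellers receive ps = pb + 49 for each unit, where pb is the price buyers pay.
Supply in terms of pb becomes qs = -210 + 4.5(pb + 49) = 10.5 + 4.5pb. Setting this equal to demand: 696 - 3.2pb = 10.5 + 4.5pb, so pb = 6855/77.
Sellers receive ps = 6855/77 + 49 = 10628/77; q' = 696 − 3.2·(6855/77) = 31656/77.
Government outlay = subsidy × quantity = 49 × 31656/77 = 221592/11.

Government cost = 221592/11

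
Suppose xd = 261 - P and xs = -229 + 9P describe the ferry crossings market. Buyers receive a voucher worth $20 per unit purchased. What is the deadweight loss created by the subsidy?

Pre-subsidy: 261 - P = -229 + 9P gives P* = 49, x* = 212.
With the rebate, buyers effectively pay Pb = Ps − 20, where Ps is the price sellers receive.
Demand in terms of Ps becomes xd = 261 − 1(Ps − 20) = 281 - Ps. Setting this equal to supply: 281 - Ps = -229 + 9Ps, so Ps = 51.
Buyers pay Pb = 51 − 20 = 31; x' = -229 + 9·51 = 230.
The subsidy expands output by 230 − 212 = 18 past the efficient level; on those units the gap between marginal cost and willingness to pay runs from 0 up to 20.
DWL = ½ × 20 × 18 = 180.

Deadweight loss = $180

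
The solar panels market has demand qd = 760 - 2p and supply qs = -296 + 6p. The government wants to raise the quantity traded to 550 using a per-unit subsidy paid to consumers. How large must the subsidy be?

Required subsidy s = 36 per unit

At q = 550, invert demand for the buyer price: pb = (760 − 550)/2 = 105; invert supply for the seller price: ps = (550 − (-296))/6 = 141.
The subsidy must fill the gap: s = ps − pb = 141 − 105 = 36.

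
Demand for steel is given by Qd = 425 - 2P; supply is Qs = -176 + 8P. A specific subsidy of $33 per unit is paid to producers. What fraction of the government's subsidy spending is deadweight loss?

DWL / government spending = 11/149

Pre-subsidy: 425 - 2P = -176 + 8P gives P* = 60.1, Q* = 304.8.
With the subsidy, sellers receive Ps = Pb + 33 for each unit, where Pb is the price buyers pay.
Supply in terms of Pb becomes Qs = -176 + 8(Pb + 33) = 88 + 8Pb. Setting this equal to demand: 425 - 2Pb = 88 + 8Pb, so Pb = 33.7.
Sellers receive Ps = 33.7 + 33 = 66.7; Q' = 425 − 2·33.7 = 357.6.
ΔCS = ½(304.8 + 357.6)(60.1 − 33.7) = 8743.68; ΔPS = ½(304.8 + 357.6)(66.7 − 60.1) = 2185.92.
Government spending = 33 × 357.6 = 11800.8.
DWL = ½ × 33 × (357.6 − 304.8) = 871.2; fraction = 871.2 / 11800.8 = 11/149.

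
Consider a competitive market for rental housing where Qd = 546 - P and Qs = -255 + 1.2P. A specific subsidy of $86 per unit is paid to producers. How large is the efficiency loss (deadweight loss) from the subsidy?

Pre-subsidy: 546 - P = -255 + 1.2P gives P* = 4005/11, Q* = 2001/11.
With the subsidy, sellers receive Ps = Pb + 86 for each unit, where Pb is the price buyers pay.
Supply in terms of Pb becomes Qs = -255 + 1.2(Pb + 86) = -151.8 + 1.2Pb. Setting this equal to demand: 546 - Pb = -151.8 + 1.2Pb, so Pb = 3489/11.
Sellers receive Ps = 3489/11 + 86 = 4435/11; Q' = 546 − 1·(3489/11) = 2517/11.
The subsidy expands output by 2517/11 − 2001/11 = 516/11 past the efficient level; on those units the gap between marginal cost and willingness to pay runs from 0 up to 86.
DWL = ½ × 86 × 516/11 = 22188/11.

Deadweight loss = 22188/11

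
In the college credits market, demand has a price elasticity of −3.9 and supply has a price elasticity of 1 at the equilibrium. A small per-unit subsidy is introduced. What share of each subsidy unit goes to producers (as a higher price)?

Producer share = 39/49

For a small subsidy around the equilibrium, the benefit split depends on the relative slopes, which at a point are proportional to the elasticities.
Buyer share = εs/(εs + |εd|) = 1/(1 + 3.9) = 10/49; seller share = |εd|/(εs + |εd|) = 39/49.
So producers capture 39/49 of the subsidy.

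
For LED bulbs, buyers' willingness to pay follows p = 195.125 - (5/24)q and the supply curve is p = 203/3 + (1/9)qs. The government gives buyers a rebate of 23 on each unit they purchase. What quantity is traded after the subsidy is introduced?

q' = 471

Pre-subsidy: 195.125 - (5/24)q = 203/3 + (1/9)q gives q* = 399 and p* = 112.
With the rebate, buyers effectively pay pb = ps − 23, where ps is the price sellers receive.
On the curves, pb = 195.125 - (5/24)q and ps = 203/3 + (1/9)q; the wedge ps − pb = 23 gives 203/3 + (1/9)q − (195.125 - (5/24)q) = 23, so q' = 471.
Then pb = 195.125 − (5/24)·471 = 97 and ps = 203/3 + (1/9)·471 = 120.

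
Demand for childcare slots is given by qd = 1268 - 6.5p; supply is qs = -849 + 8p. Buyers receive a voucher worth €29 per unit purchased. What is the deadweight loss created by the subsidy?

Pre-subsidy: 1268 - 6.5p = -849 + 8p gives p* = 146, q* = 319.
With the rebate, buyers effectively pay pb = ps − 29, where ps is the price sellers receive.
Demand in terms of ps becomes qd = 1268 − 6.5(ps − 29) = 1456.5 - 6.5ps. Setting this equal to supply: 1456.5 - 6.5ps = -849 + 8ps, so ps = 159.
Buyers pay pb = 159 − 29 = 130; q' = -849 + 8·159 = 423.
The subsidy expands output by 423 − 319 = 104 past the efficient level; on those units the gap between marginal cost and willingness to pay runs from 0 up to 29.
DWL = ½ × 29 × 104 = 1508.

Deadweight loss = €1508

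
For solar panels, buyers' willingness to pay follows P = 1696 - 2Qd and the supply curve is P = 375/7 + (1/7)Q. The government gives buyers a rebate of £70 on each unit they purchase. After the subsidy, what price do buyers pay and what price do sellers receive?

Buyers pay 1466/15; sellers receive 2516/15

Pre-subsidy: 1696 - 2Q = 375/7 + (1/7)Q gives Q* = 11497/15 and P* = 2446/15.
With the rebate, buyers effectively pay Pb = Ps − 70, where Ps is the price sellers receive.
On the curves, Pb = 1696 - 2Q and Ps = 375/7 + (1/7)Q; the wedge Ps − Pb = 70 gives 375/7 + (1/7)Q − (1696 - 2Q) = 70, so Q' = 11987/15.
Then Pb = 1696 − 2·(11987/15) = 1466/15 and Ps = 375/7 + (1/7)·(11987/15) = 2516/15.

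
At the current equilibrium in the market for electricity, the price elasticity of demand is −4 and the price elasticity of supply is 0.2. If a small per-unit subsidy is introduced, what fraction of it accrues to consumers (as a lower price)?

For a small subsidy around the equilibrium, the benefit split depends on the relative slopes, which at a point are proportional to the elasticities.
Buyer share = εs/(εs + |εd|) = 0.2/(0.2 + 4) = 1/21; seller share = |εd|/(εs + |εd|) = 20/21.

Consumer share = 1/21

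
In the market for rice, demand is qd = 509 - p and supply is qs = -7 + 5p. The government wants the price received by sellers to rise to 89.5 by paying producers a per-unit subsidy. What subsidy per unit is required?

At a seller price of 89.5, quantity supplied is -7 + 5·89.5 = 440.5.
Buyers absorb 440.5 only when they pay pb with 509 − 1·pb = 440.5, i.e. pb = 68.5.
s = ps − pb = 89.5 − 68.5 = 21.

Required subsidy s = 21 per unit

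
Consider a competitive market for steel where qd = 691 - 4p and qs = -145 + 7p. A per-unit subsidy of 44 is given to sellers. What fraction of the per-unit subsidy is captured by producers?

Pre-subsidy: 691 - 4p = -145 + 7p gives p* = 76, q* = 387.
With the subsidy, sellers receive ps = pb + 44 for each unit, where pb is the price buyers pay.
Supply in terms of pb becomes qs = -145 + 7(pb + 44) = 163 + 7pb. Setting this equal to demand: 691 - 4pb = 163 + 7pb, so pb = 48.
Sellers receive ps = 48 + 44 = 92; q' = 691 − 4·48 = 499.
Buyers' price falls by p* − pb = 76 − 48 = 28; sellers' price rises by ps − p* = 92 − 76 = 16.
So producers capture 16/44 = 4/11 of each unit of subsidy.

Producer share = 4/11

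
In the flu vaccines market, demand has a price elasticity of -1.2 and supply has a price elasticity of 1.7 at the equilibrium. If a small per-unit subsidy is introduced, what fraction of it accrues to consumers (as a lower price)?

For a small subsidy around the equilibrium, the benefit split depends on the relative slopes, which at a point are proportional to the elasticities.
Buyer share = εs/(εs + |εd|) = 1.7/(1.7 + 1.2) = 17/29; seller share = |εd|/(εs + |εd|) = 12/29.

Consumer share = 17/29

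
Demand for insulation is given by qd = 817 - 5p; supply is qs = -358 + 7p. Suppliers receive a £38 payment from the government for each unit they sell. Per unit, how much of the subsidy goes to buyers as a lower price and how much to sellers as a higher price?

Buyers gain 133/6 per unit; sellers gain 95/6 per unit

Pre-subsidy: 817 - 5p = -358 + 7p gives p* = 1175/12, q* = 3929/12.
With the subsidy, sellers receive ps = pb + 38 for each unit, where pb is the price buyers pay.
Supply in terms of pb becomes qs = -358 + 7(pb + 38) = -92 + 7pb. Setting this equal to demand: 817 - 5pb = -92 + 7pb, so pb = 75.75.
Sellers receive ps = 75.75 + 38 = 113.75; q' = 817 − 5·75.75 = 438.25.
Buyers' price falls by p* − pb = 1175/12 − 75.75 = 133/6; sellers' price rises by ps − p* = 113.75 − 1175/12 = 95/6.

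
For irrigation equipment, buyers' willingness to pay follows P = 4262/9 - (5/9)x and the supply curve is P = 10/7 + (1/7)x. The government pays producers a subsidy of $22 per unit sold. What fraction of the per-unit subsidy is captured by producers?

Producer share = 9/44

Pre-subsidy: 4262/9 - (5/9)x = 10/7 + (1/7)x gives x* = 676 and P* = 98.
With the subsidy, sellers receive Ps = Pb + 22 for each unit, where Pb is the price buyers pay.
On the curves, Pb = 4262/9 - (5/9)x and Ps = 10/7 + (1/7)x; the wedge Ps − Pb = 22 gives 10/7 + (1/7)x − (4262/9 - (5/9)x) = 22, so x' = 707.5.
Then Pb = 4262/9 − (5/9)·707.5 = 80.5 and Ps = 10/7 + (1/7)·707.5 = 102.5.
Buyers' price falls by P* − Pb = 98 − 80.5 = 17.5; sellers' price rises by Ps − P* = 102.5 − 98 = 4.5.
So producers capture 4.5/22 = 9/44 of each unit of subsidy.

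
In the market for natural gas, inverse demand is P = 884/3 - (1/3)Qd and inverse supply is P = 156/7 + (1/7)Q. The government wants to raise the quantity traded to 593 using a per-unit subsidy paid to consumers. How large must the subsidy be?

Required subsidy s = 10 per unit

At Q = 593, from the demand curve buyers pay Pb = 884/3 − (1/3)·593 = 97; from the supply curve sellers need Ps = 156/7 + (1/7)·593 = 107.
The subsidy must fill the gap: s = Ps − Pb = 107 − 97 = 10.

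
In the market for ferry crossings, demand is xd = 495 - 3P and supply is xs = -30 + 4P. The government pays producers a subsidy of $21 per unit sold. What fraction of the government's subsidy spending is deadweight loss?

Pre-subsidy: 495 - 3P = -30 + 4P gives P* = 75, x* = 270.
With the subsidy, sellers receive Ps = Pb + 21 for each unit, where Pb is the price buyers pay.
Supply in terms of Pb becomes xs = -30 + 4(Pb + 21) = 54 + 4Pb. Setting this equal to demand: 495 - 3Pb = 54 + 4Pb, so Pb = 63.
Sellers receive Ps = 63 + 21 = 84; x' = 495 − 3·63 = 306.
ΔCS = ½(270 + 306)(75 − 63) = 3456; ΔPS = ½(270 + 306)(84 − 75) = 2592.
Government spending = 21 × 306 = 6426.
DWL = ½ × 21 × (306 − 270) = 378; fraction = 378 / 6426 = 1/17.

DWL / government spending = 1/17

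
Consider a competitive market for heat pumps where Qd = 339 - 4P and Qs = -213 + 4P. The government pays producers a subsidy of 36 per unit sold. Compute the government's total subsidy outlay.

Pre-subsidy: 339 - 4P = -213 + 4P gives P* = 69, Q* = 63.
With the subsidy, sellers receive Ps = Pb + 36 for each unit, where Pb is the price buyers pay.
Supply in terms of Pb becomes Qs = -213 + 4(Pb + 36) = -69 + 4Pb. Setting this equal to demand: 339 - 4Pb = -69 + 4Pb, so Pb = 51.
Sellers receive Ps = 51 + 36 = 87; Q' = 339 − 4·51 = 135.
Government outlay = subsidy × quantity = 36 × 135 = 4860.

Government cost = 4860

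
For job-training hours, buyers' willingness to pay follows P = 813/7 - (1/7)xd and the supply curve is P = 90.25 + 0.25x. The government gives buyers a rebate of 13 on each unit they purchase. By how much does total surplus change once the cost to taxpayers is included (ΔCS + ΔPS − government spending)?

Net change in total surplus = -2366/11

Pre-subsidy: 813/7 - (1/7)x = 90.25 + 0.25x gives x* = 725/11 and P* = 1174/11.
With the rebate, buyers effectively pay Pb = Ps − 13, where Ps is the price sellers receive.
On the curves, Pb = 813/7 - (1/7)x and Ps = 90.25 + 0.25x; the wedge Ps − Pb = 13 gives 90.25 + 0.25x − (813/7 - (1/7)x) = 13, so x' = 99.
Then Pb = 813/7 − (1/7)·99 = 102 and Ps = 90.25 + 0.25·99 = 115.
ΔCS = ½(725/11 + 99)(1174/11 − 102) = 47164/121; ΔPS = ½(725/11 + 99)(115 − 1174/11) = 82537/121.
Government spending = 13 × 99 = 1287.
Net change = 47164/121 + 82537/121 − 1287 = -2366/11. The loss equals the DWL triangle ½·13·364/11.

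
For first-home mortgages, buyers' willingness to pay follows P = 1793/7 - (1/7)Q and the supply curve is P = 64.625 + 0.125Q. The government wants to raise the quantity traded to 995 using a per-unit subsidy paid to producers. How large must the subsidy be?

Required subsidy s = 75 per unit

At Q = 995, from the demand curve buyers pay Pb = 1793/7 − (1/7)·995 = 114; from the supply curve sellers need Ps = 64.625 + 0.125·995 = 189.
The subsidy must fill the gap: s = Ps − Pb = 189 − 114 = 75.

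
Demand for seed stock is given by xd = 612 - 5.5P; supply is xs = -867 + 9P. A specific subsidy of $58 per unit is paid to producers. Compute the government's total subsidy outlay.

Government cost = $14442

Pre-subsidy: 612 - 5.5P = -867 + 9P gives P* = 102, x* = 51.
With the subsidy, sellers receive Ps = Pb + 58 for each unit, where Pb is the price buyers pay.
Supply in terms of Pb becomes xs = -867 + 9(Pb + 58) = -345 + 9Pb. Setting this equal to demand: 612 - 5.5Pb = -345 + 9Pb, so Pb = 66.
Sellers receive Ps = 66 + 58 = 124; x' = 612 − 5.5·66 = 249.
Government outlay = subsidy × quantity = 58 × 249 = 14442.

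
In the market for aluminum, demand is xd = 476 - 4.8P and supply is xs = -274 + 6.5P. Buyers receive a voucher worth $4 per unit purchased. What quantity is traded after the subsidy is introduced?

Pre-subsidy: 476 - 4.8P = -274 + 6.5P gives P* = 7500/113, x* = 17788/113.
With the rebate, buyers effectively pay Pb = Ps − 4, where Ps is the price sellers receive.
Demand in terms of Ps becomes xd = 476 − 4.8(Ps − 4) = 495.2 - 4.8Ps. Setting this equal to supply: 495.2 - 4.8Ps = -274 + 6.5Ps, so Ps = 7692/113.
Buyers pay Pb = 7692/113 − 4 = 7240/113; x' = -274 + 6.5·(7692/113) = 19036/113.

x' = 19036/113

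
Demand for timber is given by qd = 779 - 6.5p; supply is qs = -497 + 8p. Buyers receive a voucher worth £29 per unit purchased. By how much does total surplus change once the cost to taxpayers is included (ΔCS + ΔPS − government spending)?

Net change in total surplus = -£1508

Pre-subsidy: 779 - 6.5p = -497 + 8p gives p* = 88, q* = 207.
With the rebate, buyers effectively pay pb = ps − 29, where ps is the price sellers receive.
Demand in terms of ps becomes qd = 779 − 6.5(ps − 29) = 967.5 - 6.5ps. Setting this equal to supply: 967.5 - 6.5ps = -497 + 8ps, so ps = 101.
Buyers pay pb = 101 − 29 = 72; q' = -497 + 8·101 = 311.
ΔCS = ½(207 + 311)(88 − 72) = 4144; ΔPS = ½(207 + 311)(101 − 88) = 3367.
Government spending = 29 × 311 = 9019.
Net change = 4144 + 3367 − 9019 = -1508. The loss equals the DWL triangle ½·29·104.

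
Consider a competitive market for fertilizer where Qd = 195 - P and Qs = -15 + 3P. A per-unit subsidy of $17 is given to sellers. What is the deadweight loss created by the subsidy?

Deadweight loss = $108.375

Pre-subsidy: 195 - P = -15 + 3P gives P* = 52.5, Q* = 142.5.
With the subsidy, sellers receive Ps = Pb + 17 for each unit, where Pb is the price buyers pay.
Supply in terms of Pb becomes Qs = -15 + 3(Pb + 17) = 36 + 3Pb. Setting this equal to demand: 195 - Pb = 36 + 3Pb, so Pb = 39.75.
Sellers receive Ps = 39.75 + 17 = 56.75; Q' = 195 − 1·39.75 = 155.25.
The subsidy expands output by 155.25 − 142.5 = 12.75 past the efficient level; on those units the gap between marginal cost and willingness to pay runs from 0 up to 17.
DWL = ½ × 17 × 12.75 = 108.375.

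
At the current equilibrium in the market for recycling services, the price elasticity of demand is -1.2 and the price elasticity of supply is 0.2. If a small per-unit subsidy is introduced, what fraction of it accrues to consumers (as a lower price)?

For a small subsidy around the equilibrium, the benefit split depends on the relative slopes, which at a point are proportional to the elasticities.
Buyer share = εs/(εs + |εd|) = 0.2/(0.2 + 1.2) = 1/7; seller share = |εd|/(εs + |εd|) = 6/7.

Consumer share = 1/7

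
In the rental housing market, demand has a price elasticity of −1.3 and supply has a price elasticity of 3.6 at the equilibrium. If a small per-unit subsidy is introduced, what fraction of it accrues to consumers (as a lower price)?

For a small subsidy around the equilibrium, the benefit split depends on the relative slopes, which at a point are proportional to the elasticities.
Buyer share = εs/(εs + |εd|) = 3.6/(3.6 + 1.3) = 36/49; seller share = |εd|/(εs + |εd|) = 13/49.

Consumer share = 36/49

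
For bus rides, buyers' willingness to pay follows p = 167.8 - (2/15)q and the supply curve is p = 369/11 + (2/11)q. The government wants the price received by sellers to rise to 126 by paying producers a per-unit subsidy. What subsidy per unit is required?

At a seller price of 126, quantity supplied is -184.5 + 5.5·126 = 508.5.
Buyers absorb 508.5 only when they pay pb = 167.8 − (2/15)·508.5 = 100.
s = ps − pb = 126 − 100 = 26.

Required subsidy s = 26 per unit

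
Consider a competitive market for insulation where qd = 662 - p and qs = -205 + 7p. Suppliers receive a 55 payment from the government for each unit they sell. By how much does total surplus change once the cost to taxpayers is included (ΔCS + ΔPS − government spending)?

Net change in total surplus = -1323.4375

Pre-subsidy: 662 - p = -205 + 7p gives p* = 108.375, q* = 553.625.
With the subsidy, sellers receive ps = pb + 55 for each unit, where pb is the price buyers pay.
Supply in terms of pb becomes qs = -205 + 7(pb + 55) = 180 + 7pb. Setting this equal to demand: 662 - pb = 180 + 7pb, so pb = 60.25.
Sellers receive ps = 60.25 + 55 = 115.25; q' = 662 − 1·60.25 = 601.75.
ΔCS = ½(553.625 + 601.75)(108.375 − 60.25) = 27801.2109375; ΔPS = ½(553.625 + 601.75)(115.25 − 108.375) = 3971.6015625.
Government spending = 55 × 601.75 = 33096.25.
Net change = 27801.2109375 + 3971.6015625 − 33096.25 = -1323.4375. The loss equals the DWL triangle ½·55·48.125.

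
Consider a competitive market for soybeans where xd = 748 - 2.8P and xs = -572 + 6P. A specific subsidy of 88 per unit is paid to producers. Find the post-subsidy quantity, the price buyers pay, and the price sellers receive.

x' = 496; buyers pay 90; sellers receive 178

Pre-subsidy: 748 - 2.8P = -572 + 6P gives P* = 150, x* = 328.
With the subsidy, sellers receive Ps = Pb + 88 for each unit, where Pb is the price buyers pay.
Supply in terms of Pb becomes xs = -572 + 6(Pb + 88) = -44 + 6Pb. Setting this equal to demand: 748 - 2.8Pb = -44 + 6Pb, so Pb = 90.
Sellers receive Ps = 90 + 88 = 178; x' = 748 − 2.8·90 = 496.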